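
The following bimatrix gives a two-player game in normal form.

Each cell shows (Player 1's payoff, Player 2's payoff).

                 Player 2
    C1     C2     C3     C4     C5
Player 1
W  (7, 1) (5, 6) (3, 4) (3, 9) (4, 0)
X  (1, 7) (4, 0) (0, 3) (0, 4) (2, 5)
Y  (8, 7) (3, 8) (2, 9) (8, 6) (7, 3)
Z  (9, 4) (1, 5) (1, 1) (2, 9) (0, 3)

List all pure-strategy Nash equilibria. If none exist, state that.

none

(W, C1): Player 1 can switch to Y (7 → 8). Not NE.
(W, C2): Player 2 can switch to C4 (6 → 9). Not NE.
(W, C3): Player 2 can switch to C2 (4 → 6). Not NE.
(W, C4): Player 1 can switch to Y (3 → 8). Not NE.
(W, C5): Player 1 can switch to Y (4 → 7). Not NE.
(X, C1): Player 1 can switch to W (1 → 7). Not NE.
(The remaining 14 profiles each have a profitable deviation by the same check.)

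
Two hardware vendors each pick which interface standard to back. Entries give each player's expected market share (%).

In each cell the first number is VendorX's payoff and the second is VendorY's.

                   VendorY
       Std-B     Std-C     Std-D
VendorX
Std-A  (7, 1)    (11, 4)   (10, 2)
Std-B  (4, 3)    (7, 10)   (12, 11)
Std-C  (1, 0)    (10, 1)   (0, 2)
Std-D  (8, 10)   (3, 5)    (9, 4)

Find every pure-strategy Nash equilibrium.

The pure Nash equilibria are (Std-A, Std-C) and (Std-B, Std-D) and (Std-D, Std-B).

Mark each player's best response to every combination of opponents' strategies; a profile where every player is best-responding is a pure Nash equilibrium.
VendorX against Std-B: payoffs 7, 4, 1, 8 → best response Std-D.
VendorX against Std-C: payoffs 11, 7, 10, 3 → best response Std-A.
VendorX against Std-D: payoffs 10, 12, 0, 9 → best response Std-B.
VendorY against Std-A: payoffs 1, 4, 2 → best response Std-C.
VendorY against Std-B: payoffs 3, 10, 11 → best response Std-D.
VendorY against Std-C: payoffs 0, 1, 2 → best response Std-D.
VendorY against Std-D: payoffs 10, 5, 4 → best response Std-B.
Mutual best responses: (Std-A, Std-C); (Std-B, Std-D); (Std-D, Std-B).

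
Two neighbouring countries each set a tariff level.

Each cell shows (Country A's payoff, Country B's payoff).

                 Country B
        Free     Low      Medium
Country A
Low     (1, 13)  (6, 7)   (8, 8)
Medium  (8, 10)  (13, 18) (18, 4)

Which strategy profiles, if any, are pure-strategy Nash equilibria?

For each strategy profile, look for a profitable unilateral deviation.
(Low, Free): Country A can switch to Medium (1 → 8). Not NE.
(Low, Low): Country A can switch to Medium (6 → 13). Not NE.
(Low, Medium): Country A can switch to Medium (8 → 18). Not NE.
(Medium, Free): Country B can switch to Low (10 → 18). Not NE.
(Medium, Low): Country A gets 13, best alternative 6; Country B gets 18, best alternative 10. No profitable deviation — NE.
(Medium, Medium): Country B can switch to Free (4 → 10). Not NE.

Pure NE: (Medium, Low)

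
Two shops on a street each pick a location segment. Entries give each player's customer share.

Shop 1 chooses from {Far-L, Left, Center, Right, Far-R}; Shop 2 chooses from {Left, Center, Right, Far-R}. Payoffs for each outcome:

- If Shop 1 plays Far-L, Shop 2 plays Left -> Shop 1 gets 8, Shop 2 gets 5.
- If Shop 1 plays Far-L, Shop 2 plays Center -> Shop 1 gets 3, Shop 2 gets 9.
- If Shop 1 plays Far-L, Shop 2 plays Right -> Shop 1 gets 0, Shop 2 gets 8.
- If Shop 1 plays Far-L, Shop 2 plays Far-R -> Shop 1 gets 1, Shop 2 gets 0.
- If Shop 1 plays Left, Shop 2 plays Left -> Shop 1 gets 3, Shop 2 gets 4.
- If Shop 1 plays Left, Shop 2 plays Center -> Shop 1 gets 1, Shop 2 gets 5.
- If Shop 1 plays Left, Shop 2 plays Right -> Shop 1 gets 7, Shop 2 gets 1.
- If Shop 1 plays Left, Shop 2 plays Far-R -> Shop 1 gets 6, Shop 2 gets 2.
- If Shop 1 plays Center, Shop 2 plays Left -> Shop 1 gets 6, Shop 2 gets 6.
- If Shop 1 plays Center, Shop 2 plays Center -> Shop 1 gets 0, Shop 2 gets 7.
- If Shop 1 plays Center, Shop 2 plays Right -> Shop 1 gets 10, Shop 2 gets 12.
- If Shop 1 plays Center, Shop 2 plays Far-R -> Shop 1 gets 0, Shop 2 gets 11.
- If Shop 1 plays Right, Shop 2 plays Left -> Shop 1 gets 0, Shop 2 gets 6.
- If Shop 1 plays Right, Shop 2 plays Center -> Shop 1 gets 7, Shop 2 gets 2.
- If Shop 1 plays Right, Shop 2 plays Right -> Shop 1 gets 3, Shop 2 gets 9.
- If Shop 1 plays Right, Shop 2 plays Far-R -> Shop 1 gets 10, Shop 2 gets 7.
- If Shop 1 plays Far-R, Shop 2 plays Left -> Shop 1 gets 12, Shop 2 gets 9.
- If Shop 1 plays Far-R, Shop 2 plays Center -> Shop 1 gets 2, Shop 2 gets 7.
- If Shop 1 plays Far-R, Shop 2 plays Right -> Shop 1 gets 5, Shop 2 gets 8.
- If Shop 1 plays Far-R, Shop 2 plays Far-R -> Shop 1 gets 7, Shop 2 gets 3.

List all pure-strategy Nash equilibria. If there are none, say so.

Shop 1 against Left: payoffs 8, 3, 6, 0, 12 → best response Far-R.
Shop 1 against Center: payoffs 3, 1, 0, 7, 2 → best response Right.
Shop 1 against Right: payoffs 0, 7, 10, 3, 5 → best response Center.
Shop 1 against Far-R: payoffs 1, 6, 0, 10, 7 → best response Right.
Shop 2 against Far-L: payoffs 5, 9, 8, 0 → best response Center.
Shop 2 against Left: payoffs 4, 5, 1, 2 → best response Center.
Shop 2 against Center: payoffs 6, 7, 12, 11 → best response Right.
Shop 2 against Right: payoffs 6, 2, 9, 7 → best response Right.
Shop 2 against Far-R: payoffs 9, 7, 8, 3 → best response Left.
Mutual best responses: (Center, Right); (Far-R, Left).

The pure Nash equilibria are (Center, Right); (Far-R, Left).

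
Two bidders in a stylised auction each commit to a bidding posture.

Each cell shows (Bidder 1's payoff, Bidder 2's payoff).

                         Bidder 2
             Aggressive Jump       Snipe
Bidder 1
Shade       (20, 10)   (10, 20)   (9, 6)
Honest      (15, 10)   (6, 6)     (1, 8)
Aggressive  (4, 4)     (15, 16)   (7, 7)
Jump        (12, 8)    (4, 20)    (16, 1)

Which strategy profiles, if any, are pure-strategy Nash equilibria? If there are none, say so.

Pure NE: (Aggressive, Jump)

Bidder 1 against Aggressive: payoffs 20, 15, 4, 12 → best response Shade.
Bidder 1 against Jump: payoffs 10, 6, 15, 4 → best response Aggressive.
Bidder 1 against Snipe: payoffs 9, 1, 7, 16 → best response Jump.
Bidder 2 against Shade: payoffs 10, 20, 6 → best response Jump.
Bidder 2 against Honest: payoffs 10, 6, 8 → best response Aggressive.
Bidder 2 against Aggressive: payoffs 4, 16, 7 → best response Jump.
Bidder 2 against Jump: payoffs 8, 20, 1 → best response Jump.
Mutual best responses: (Aggressive, Jump).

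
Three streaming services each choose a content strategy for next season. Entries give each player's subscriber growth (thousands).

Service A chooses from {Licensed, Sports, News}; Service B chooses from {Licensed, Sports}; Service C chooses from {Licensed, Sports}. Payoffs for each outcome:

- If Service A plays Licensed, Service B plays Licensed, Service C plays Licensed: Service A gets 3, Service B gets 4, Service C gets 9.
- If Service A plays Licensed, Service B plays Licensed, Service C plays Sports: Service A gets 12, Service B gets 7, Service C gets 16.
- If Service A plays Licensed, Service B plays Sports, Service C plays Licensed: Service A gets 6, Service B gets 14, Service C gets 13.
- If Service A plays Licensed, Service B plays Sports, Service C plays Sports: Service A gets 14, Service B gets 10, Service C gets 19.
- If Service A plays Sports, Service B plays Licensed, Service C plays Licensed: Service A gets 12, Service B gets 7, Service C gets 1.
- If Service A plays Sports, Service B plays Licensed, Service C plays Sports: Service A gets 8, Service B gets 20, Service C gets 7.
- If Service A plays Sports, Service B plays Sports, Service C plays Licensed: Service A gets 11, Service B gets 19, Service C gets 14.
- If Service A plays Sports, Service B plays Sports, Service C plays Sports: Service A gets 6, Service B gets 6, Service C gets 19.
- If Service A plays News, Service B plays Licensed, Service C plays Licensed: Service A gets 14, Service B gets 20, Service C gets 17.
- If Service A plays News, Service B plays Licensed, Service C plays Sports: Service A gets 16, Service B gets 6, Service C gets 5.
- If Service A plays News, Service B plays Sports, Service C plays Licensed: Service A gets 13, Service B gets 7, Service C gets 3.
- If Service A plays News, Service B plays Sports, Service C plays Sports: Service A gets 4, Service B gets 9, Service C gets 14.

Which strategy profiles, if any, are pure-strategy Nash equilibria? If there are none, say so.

Mark each player's best response to every combination of opponents' strategies; a profile where every player is best-responding is a pure Nash equilibrium.
Service A against (Licensed, Licensed): payoffs 3, 12, 14 → best response News.
Service A against (Licensed, Sports): payoffs 12, 8, 16 → best response News.
Service A against (Sports, Licensed): payoffs 6, 11, 13 → best response News.
Service A against (Sports, Sports): payoffs 14, 6, 4 → best response Licensed.
Service B against (Licensed, Licensed): payoffs 4, 14 → best response Sports.
Service B against (Licensed, Sports): payoffs 7, 10 → best response Sports.
Service B against (Sports, Licensed): payoffs 7, 19 → best response Sports.
Service B against (Sports, Sports): payoffs 20, 6 → best response Licensed.
Service B against (News, Licensed): payoffs 20, 7 → best response Licensed.
Service B against (News, Sports): payoffs 6, 9 → best response Sports.
Service C against (Licensed, Licensed): payoffs 9, 16 → best response Sports.
Service C against (Licensed, Sports): payoffs 13, 19 → best response Sports.
Service C against (Sports, Licensed): payoffs 1, 7 → best response Sports.
Service C against (Sports, Sports): payoffs 14, 19 → best response Sports.
Service C against (News, Licensed): payoffs 17, 5 → best response Licensed.
Service C against (News, Sports): payoffs 3, 14 → best response Sports.
Mutual best responses: (Licensed, Sports, Sports); (News, Licensed, Licensed).

The pure Nash equilibria are (Licensed, Sports, Sports); (News, Licensed, Licensed).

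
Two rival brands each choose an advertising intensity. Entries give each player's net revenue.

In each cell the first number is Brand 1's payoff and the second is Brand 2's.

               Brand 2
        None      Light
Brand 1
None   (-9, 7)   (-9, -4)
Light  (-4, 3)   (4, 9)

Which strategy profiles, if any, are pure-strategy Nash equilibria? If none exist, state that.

The unique pure-strategy Nash equilibrium is (Light, Light).

Check each profile: it is a Nash equilibrium iff no player can strictly gain by switching unilaterally.
(None, None): Brand 1 can switch to Light (-9 → -4). Not NE.
(None, Light): Brand 1 can switch to Light (-9 → 4). Not NE.
(Light, None): Brand 2 can switch to Light (3 → 9). Not NE.
(Light, Light): Brand 1 gets 4, best alternative -9; Brand 2 gets 9, best alternative 3. No profitable deviation — NE.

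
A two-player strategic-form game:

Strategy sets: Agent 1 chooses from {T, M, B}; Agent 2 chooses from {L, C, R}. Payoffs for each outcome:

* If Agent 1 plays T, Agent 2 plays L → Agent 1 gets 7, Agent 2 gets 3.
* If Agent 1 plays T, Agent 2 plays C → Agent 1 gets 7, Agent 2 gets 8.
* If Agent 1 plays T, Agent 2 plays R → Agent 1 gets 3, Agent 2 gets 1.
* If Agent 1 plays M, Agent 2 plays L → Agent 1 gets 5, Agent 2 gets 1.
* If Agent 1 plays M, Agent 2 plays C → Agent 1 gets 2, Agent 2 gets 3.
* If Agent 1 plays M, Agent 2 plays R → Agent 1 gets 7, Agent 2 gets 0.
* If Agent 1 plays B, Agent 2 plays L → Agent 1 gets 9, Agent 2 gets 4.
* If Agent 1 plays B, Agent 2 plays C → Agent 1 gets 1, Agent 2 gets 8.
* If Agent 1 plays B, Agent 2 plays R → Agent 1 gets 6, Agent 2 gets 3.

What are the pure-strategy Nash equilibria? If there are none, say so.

(T, L): Agent 1 can switch to B (7 → 9). Not NE.
(T, C): Agent 1 gets 7, best alternative 2; Agent 2 gets 8, best alternative 3. No profitable deviation — NE.
(T, R): Agent 1 can switch to M (3 → 7). Not NE.
(M, L): Agent 1 can switch to T (5 → 7). Not NE.
(M, C): Agent 1 can switch to T (2 → 7). Not NE.
(M, R): Agent 2 can switch to L (0 → 1). Not NE.
(B, L): Agent 2 can switch to C (4 → 8). Not NE.
(B, C): Agent 1 can switch to T (1 → 7). Not NE.
(B, R): Agent 1 can switch to M (6 → 7). Not NE.

(T, C)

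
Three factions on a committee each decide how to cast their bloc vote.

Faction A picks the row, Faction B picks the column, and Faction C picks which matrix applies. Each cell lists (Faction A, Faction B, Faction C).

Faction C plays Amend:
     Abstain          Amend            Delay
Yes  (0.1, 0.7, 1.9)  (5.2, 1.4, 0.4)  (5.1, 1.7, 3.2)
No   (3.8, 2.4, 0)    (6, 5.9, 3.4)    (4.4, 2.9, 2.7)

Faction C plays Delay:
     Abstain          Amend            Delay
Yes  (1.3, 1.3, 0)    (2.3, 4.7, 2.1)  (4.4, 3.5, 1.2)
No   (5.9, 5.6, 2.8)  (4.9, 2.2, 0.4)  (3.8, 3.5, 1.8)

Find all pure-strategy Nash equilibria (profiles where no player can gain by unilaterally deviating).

Faction A against (Abstain, Amend): payoffs 0.1, 3.8 → best response No.
Faction A against (Abstain, Delay): payoffs 1.3, 5.9 → best response No.
Faction A against (Amend, Amend): payoffs 5.2, 6 → best response No.
Faction A against (Amend, Delay): payoffs 2.3, 4.9 → best response No.
Faction A against (Delay, Amend): payoffs 5.1, 4.4 → best response Yes.
Faction A against (Delay, Delay): payoffs 4.4, 3.8 → best response Yes.
Faction B against (Yes, Amend): payoffs 0.7, 1.4, 1.7 → best response Delay.
Faction B against (Yes, Delay): payoffs 1.3, 4.7, 3.5 → best response Amend.
Faction B against (No, Amend): payoffs 2.4, 5.9, 2.9 → best response Amend.
Faction B against (No, Delay): payoffs 5.6, 2.2, 3.5 → best response Abstain.
Faction C against (Yes, Abstain): payoffs 1.9, 0 → best response Amend.
Faction C against (Yes, Amend): payoffs 0.4, 2.1 → best response Delay.
Faction C against (Yes, Delay): payoffs 3.2, 1.2 → best response Amend.
Faction C against (No, Abstain): payoffs 0, 2.8 → best response Delay.
Faction C against (No, Amend): payoffs 3.4, 0.4 → best response Amend.
Faction C against (No, Delay): payoffs 2.7, 1.8 → best response Amend.
Mutual best responses: (Yes, Delay, Amend); (No, Abstain, Delay); (No, Amend, Amend).

Pure-strategy Nash equilibria: (Yes, Delay, Amend); (No, Abstain, Delay); (No, Amend, Amend)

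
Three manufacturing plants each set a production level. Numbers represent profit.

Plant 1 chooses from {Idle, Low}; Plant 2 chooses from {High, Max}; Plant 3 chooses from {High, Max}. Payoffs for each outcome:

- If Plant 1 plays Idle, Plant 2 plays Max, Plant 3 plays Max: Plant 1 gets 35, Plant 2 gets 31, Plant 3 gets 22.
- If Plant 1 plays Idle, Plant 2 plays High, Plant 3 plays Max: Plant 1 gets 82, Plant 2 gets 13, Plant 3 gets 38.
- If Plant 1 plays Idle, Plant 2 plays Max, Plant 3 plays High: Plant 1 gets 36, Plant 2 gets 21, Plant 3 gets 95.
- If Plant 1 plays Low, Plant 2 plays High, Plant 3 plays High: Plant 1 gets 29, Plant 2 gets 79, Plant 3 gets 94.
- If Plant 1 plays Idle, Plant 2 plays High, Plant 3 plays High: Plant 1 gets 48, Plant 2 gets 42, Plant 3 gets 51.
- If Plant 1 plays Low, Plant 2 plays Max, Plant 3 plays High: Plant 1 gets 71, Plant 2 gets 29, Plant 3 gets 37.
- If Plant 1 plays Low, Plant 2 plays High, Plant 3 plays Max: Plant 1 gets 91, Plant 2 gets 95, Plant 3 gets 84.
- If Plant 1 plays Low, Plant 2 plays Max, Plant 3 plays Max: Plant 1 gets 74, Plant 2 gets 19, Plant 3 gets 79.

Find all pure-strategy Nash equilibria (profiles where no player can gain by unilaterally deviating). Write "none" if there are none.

(Idle, High, High)

Check each profile: it is a Nash equilibrium iff no player can strictly gain by switching unilaterally.
(Idle, High, High): Plant 1 gets 48, best alternative 29; Plant 2 gets 42, best alternative 21; Plant 3 gets 51, best alternative 38. No profitable deviation — NE.
(Idle, High, Max): Plant 1 can switch to Low (82 → 91). Not NE.
(Idle, Max, High): Plant 1 can switch to Low (36 → 71). Not NE.
(Idle, Max, Max): Plant 1 can switch to Low (35 → 74). Not NE.
(Low, High, High): Plant 1 can switch to Idle (29 → 48). Not NE.
(Low, High, Max): Plant 3 can switch to High (84 → 94). Not NE.
(Low, Max, High): Plant 2 can switch to High (29 → 79). Not NE.
(Low, Max, Max): Plant 2 can switch to High (19 → 95). Not NE.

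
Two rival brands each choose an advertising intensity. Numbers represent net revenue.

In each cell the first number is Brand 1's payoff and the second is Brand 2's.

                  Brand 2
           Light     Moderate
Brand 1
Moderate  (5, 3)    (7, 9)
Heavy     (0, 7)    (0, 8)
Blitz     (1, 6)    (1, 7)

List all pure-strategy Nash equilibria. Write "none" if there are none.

Pure NE: (Moderate, Moderate)

For each player, find the best response to each opponent profile; mutual best responses are the pure NE.
Brand 1 against Light: payoffs 5, 0, 1 → best response Moderate.
Brand 1 against Moderate: payoffs 7, 0, 1 → best response Moderate.
Brand 2 against Moderate: payoffs 3, 9 → best response Moderate.
Brand 2 against Heavy: payoffs 7, 8 → best response Moderate.
Brand 2 against Blitz: payoffs 6, 7 → best response Moderate.
Mutual best responses: (Moderate, Moderate).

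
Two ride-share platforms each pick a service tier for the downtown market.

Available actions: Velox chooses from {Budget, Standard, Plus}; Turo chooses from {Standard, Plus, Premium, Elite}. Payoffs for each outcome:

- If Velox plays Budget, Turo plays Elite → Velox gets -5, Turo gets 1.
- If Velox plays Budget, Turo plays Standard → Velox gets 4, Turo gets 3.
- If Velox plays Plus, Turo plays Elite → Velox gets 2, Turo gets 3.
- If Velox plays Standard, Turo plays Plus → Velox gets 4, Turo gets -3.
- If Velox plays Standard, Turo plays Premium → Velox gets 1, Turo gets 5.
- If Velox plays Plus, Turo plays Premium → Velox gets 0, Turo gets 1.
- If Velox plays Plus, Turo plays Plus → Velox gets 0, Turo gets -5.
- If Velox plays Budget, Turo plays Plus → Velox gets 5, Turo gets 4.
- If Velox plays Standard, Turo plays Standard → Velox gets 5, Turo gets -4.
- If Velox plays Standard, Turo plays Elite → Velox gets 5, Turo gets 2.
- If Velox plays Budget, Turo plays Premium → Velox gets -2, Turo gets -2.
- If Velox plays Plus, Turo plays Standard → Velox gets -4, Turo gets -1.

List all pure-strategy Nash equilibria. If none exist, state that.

Velox against Standard: payoffs 4, 5, -4 → best response Standard.
Velox against Plus: payoffs 5, 4, 0 → best response Budget.
Velox against Premium: payoffs -2, 1, 0 → best response Standard.
Velox against Elite: payoffs -5, 5, 2 → best response Standard.
Turo against Budget: payoffs 3, 4, -2, 1 → best response Plus.
Turo against Standard: payoffs -4, -3, 5, 2 → best response Premium.
Turo against Plus: payoffs -1, -5, 1, 3 → best response Elite.
Mutual best responses: (Budget, Plus); (Standard, Premium).

(Budget, Plus); (Standard, Premium)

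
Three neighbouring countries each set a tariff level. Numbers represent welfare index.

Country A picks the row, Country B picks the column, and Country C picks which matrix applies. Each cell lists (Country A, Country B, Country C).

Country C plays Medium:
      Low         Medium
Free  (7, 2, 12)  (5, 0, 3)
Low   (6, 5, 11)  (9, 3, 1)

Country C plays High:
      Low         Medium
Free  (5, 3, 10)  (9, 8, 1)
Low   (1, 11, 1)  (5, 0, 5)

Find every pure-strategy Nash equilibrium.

(Free, Low, Medium)

Country A against (Low, Medium): payoffs 7, 6 → best response Free.
Country A against (Low, High): payoffs 5, 1 → best response Free.
Country A against (Medium, Medium): payoffs 5, 9 → best response Low.
Country A against (Medium, High): payoffs 9, 5 → best response Free.
Country B against (Free, Medium): payoffs 2, 0 → best response Low.
Country B against (Free, High): payoffs 3, 8 → best response Medium.
Country B against (Low, Medium): payoffs 5, 3 → best response Low.
Country B against (Low, High): payoffs 11, 0 → best response Low.
Country C against (Free, Low): payoffs 12, 10 → best response Medium.
Country C against (Free, Medium): payoffs 3, 1 → best response Medium.
Country C against (Low, Low): payoffs 11, 1 → best response Medium.
Country C against (Low, Medium): payoffs 1, 5 → best response High.
Mutual best responses: (Free, Low, Medium).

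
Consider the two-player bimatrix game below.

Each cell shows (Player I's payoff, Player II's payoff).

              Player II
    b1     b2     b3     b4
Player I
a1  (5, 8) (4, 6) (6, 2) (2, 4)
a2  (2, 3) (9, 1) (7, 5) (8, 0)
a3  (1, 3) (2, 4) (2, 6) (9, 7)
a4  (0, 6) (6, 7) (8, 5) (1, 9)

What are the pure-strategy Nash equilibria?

Pure-strategy Nash equilibria: (a1, b1) and (a3, b4)

(a1, b1): Player I gets 5, best alternative 2; Player II gets 8, best alternative 6. No profitable deviation — NE.
(a1, b2): Player I can switch to a2 (4 → 9). Not NE.
(a1, b3): Player I can switch to a2 (6 → 7). Not NE.
(a1, b4): Player I can switch to a2 (2 → 8). Not NE.
(a2, b1): Player I can switch to a1 (2 → 5). Not NE.
(a2, b2): Player II can switch to b1 (1 → 3). Not NE.
(a2, b3): Player I can switch to a4 (7 → 8). Not NE.
(a2, b4): Player I can switch to a3 (8 → 9). Not NE.
(a3, b1): Player I can switch to a1 (1 → 5). Not NE.
(a3, b2): Player I can switch to a1 (2 → 4). Not NE.
(a3, b3): Player I can switch to a1 (2 → 6). Not NE.
(a3, b4): Player I gets 9, best alternative 8; Player II gets 7, best alternative 6. No profitable deviation — NE.
(a4, b1): Player I can switch to a1 (0 → 5). Not NE.
(a4, b2): Player I can switch to a2 (6 → 9). Not NE.
(The remaining 2 profiles each have a profitable deviation by the same check.)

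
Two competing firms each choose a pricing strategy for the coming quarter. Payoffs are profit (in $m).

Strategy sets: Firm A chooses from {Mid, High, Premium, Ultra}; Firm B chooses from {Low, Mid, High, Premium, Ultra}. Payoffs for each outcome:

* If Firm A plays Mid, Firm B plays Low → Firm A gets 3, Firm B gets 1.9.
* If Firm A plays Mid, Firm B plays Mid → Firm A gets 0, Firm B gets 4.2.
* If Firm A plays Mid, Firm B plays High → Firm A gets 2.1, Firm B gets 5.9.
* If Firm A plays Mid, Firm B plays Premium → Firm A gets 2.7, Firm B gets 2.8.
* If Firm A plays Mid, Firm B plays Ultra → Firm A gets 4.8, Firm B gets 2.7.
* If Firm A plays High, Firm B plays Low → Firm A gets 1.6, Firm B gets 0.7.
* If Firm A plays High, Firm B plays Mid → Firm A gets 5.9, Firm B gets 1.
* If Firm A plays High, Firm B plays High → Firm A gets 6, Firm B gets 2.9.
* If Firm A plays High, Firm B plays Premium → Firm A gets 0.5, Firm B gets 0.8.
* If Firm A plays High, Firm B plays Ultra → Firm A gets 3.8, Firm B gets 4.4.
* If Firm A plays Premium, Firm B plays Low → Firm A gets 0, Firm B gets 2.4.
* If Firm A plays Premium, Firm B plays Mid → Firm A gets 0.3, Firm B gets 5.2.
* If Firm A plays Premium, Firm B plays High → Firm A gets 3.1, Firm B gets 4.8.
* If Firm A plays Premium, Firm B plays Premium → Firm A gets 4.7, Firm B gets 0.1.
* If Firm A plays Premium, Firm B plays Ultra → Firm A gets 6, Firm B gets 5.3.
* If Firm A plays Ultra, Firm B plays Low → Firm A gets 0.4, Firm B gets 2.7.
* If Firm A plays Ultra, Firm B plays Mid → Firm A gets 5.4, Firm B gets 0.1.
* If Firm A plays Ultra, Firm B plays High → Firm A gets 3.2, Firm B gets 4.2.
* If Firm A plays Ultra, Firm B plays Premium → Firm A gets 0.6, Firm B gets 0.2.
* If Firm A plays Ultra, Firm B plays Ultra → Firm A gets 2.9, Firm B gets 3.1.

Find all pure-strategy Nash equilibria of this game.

For each strategy profile, look for a profitable unilateral deviation.
(Mid, Low): Firm B can switch to Mid (1.9 → 4.2). Not NE.
(Mid, Mid): Firm A can switch to High (0 → 5.9). Not NE.
(Mid, High): Firm A can switch to High (2.1 → 6). Not NE.
(Mid, Premium): Firm A can switch to Premium (2.7 → 4.7). Not NE.
(Mid, Ultra): Firm A can switch to Premium (4.8 → 6). Not NE.
(High, Low): Firm A can switch to Mid (1.6 → 3). Not NE.
(High, Mid): Firm B can switch to High (1 → 2.9). Not NE.
(High, High): Firm B can switch to Ultra (2.9 → 4.4). Not NE.
(High, Premium): Firm A can switch to Mid (0.5 → 2.7). Not NE.
(High, Ultra): Firm A can switch to Mid (3.8 → 4.8). Not NE.
(Premium, Low): Firm A can switch to Mid (0 → 3). Not NE.
(Premium, Mid): Firm A can switch to High (0.3 → 5.9). Not NE.
(Premium, Ultra): Firm A gets 6, best alternative 4.8; Firm B gets 5.3, best alternative 5.2. No profitable deviation — NE.
(The remaining 7 profiles each have a profitable deviation by the same check.)

Pure NE: (Premium, Ultra)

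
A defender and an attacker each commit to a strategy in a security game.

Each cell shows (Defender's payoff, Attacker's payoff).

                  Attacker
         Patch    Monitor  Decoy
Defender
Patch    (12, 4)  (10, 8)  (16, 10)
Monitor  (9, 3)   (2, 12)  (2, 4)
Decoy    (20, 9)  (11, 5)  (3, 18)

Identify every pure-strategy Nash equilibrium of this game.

(Patch, Patch): Defender can switch to Decoy (12 → 20). Not NE.
(Patch, Monitor): Defender can switch to Decoy (10 → 11). Not NE.
(Patch, Decoy): Defender gets 16, best alternative 3; Attacker gets 10, best alternative 8. No profitable deviation — NE.
(Monitor, Patch): Defender can switch to Patch (9 → 12). Not NE.
(Monitor, Monitor): Defender can switch to Patch (2 → 10). Not NE.
(Monitor, Decoy): Defender can switch to Patch (2 → 16). Not NE.
(Decoy, Patch): Attacker can switch to Decoy (9 → 18). Not NE.
(Decoy, Monitor): Attacker can switch to Patch (5 → 9). Not NE.
(Decoy, Decoy): Defender can switch to Patch (3 → 16). Not NE.

Pure NE: (Patch, Decoy)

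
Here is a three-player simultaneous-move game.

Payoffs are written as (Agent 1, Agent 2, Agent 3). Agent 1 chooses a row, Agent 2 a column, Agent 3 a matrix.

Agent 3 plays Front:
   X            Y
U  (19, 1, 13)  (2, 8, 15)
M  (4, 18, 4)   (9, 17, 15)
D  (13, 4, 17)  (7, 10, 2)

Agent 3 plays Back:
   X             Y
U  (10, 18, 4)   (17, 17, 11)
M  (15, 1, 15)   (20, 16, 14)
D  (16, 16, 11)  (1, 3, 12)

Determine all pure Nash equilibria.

Mark each player's best response to every combination of opponents' strategies; a profile where every player is best-responding is a pure Nash equilibrium.
Agent 1 against (X, Front): payoffs 19, 4, 13 → best response U.
Agent 1 against (X, Back): payoffs 10, 15, 16 → best response D.
Agent 1 against (Y, Front): payoffs 2, 9, 7 → best response M.
Agent 1 against (Y, Back): payoffs 17, 20, 1 → best response M.
Agent 2 against (U, Front): payoffs 1, 8 → best response Y.
Agent 2 against (U, Back): payoffs 18, 17 → best response X.
Agent 2 against (M, Front): payoffs 18, 17 → best response X.
Agent 2 against (M, Back): payoffs 1, 16 → best response Y.
Agent 2 against (D, Front): payoffs 4, 10 → best response Y.
Agent 2 against (D, Back): payoffs 16, 3 → best response X.
Agent 3 against (U, X): payoffs 13, 4 → best response Front.
Agent 3 against (U, Y): payoffs 15, 11 → best response Front.
Agent 3 against (M, X): payoffs 4, 15 → best response Back.
Agent 3 against (M, Y): payoffs 15, 14 → best response Front.
Agent 3 against (D, X): payoffs 17, 11 → best response Front.
Agent 3 against (D, Y): payoffs 2, 12 → best response Back.
No profile is a mutual best response for all players.

There is no pure-strategy Nash equilibrium.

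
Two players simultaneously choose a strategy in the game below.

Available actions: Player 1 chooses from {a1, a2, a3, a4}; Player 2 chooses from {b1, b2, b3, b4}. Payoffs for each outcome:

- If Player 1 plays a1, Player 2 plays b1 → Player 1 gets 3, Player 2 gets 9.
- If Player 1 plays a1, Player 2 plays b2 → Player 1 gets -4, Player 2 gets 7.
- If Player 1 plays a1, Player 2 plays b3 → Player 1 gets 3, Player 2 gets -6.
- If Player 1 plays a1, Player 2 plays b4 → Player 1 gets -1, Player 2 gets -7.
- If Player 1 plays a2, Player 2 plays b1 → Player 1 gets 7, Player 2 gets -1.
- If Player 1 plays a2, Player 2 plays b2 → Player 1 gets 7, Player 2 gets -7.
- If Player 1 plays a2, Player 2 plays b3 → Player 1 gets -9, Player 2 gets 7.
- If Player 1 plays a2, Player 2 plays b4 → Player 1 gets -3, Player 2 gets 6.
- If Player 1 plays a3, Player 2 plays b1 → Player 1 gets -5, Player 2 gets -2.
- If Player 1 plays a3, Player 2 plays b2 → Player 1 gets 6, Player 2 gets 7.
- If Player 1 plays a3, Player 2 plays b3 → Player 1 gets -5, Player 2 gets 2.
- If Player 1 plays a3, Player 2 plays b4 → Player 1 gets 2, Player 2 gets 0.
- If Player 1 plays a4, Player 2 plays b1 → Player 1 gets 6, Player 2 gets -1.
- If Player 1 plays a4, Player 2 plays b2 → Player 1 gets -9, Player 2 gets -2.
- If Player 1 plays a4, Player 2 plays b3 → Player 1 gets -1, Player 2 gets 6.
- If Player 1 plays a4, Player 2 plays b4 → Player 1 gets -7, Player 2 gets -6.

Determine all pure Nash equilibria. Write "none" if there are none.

(a1, b1): Player 1 can switch to a2 (3 → 7). Not NE.
(a1, b2): Player 1 can switch to a2 (-4 → 7). Not NE.
(a1, b3): Player 2 can switch to b1 (-6 → 9). Not NE.
(a1, b4): Player 1 can switch to a3 (-1 → 2). Not NE.
(a2, b1): Player 2 can switch to b3 (-1 → 7). Not NE.
(a2, b2): Player 2 can switch to b1 (-7 → -1). Not NE.
(a2, b3): Player 1 can switch to a1 (-9 → 3). Not NE.
(a2, b4): Player 1 can switch to a1 (-3 → -1). Not NE.
(a3, b1): Player 1 can switch to a1 (-5 → 3). Not NE.
(a3, b2): Player 1 can switch to a2 (6 → 7). Not NE.
(a3, b3): Player 1 can switch to a1 (-5 → 3). Not NE.
(a3, b4): Player 2 can switch to b2 (0 → 7). Not NE.
(The remaining 4 profiles each have a profitable deviation by the same check.)

This game has no pure Nash equilibrium.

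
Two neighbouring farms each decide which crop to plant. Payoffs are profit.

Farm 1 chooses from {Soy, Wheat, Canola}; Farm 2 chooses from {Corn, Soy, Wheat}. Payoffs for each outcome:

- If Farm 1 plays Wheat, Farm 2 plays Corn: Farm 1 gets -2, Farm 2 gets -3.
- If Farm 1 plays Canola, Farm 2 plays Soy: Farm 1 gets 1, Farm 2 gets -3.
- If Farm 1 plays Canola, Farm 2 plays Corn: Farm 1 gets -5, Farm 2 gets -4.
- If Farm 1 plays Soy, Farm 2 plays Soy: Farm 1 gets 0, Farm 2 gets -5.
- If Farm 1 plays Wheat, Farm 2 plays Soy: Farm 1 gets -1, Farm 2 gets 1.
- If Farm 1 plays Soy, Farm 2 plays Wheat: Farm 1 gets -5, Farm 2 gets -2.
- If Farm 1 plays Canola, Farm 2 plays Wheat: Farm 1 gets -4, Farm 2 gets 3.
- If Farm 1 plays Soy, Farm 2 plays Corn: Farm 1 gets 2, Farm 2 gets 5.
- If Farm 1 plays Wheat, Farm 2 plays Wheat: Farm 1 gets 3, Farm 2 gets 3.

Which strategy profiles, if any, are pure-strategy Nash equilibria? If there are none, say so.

(Soy, Corn), (Wheat, Wheat)

Check each profile: it is a Nash equilibrium iff no player can strictly gain by switching unilaterally.
(Soy, Corn): Farm 1 gets 2, best alternative -2; Farm 2 gets 5, best alternative -2. No profitable deviation — NE.
(Soy, Soy): Farm 1 can switch to Canola (0 → 1). Not NE.
(Soy, Wheat): Farm 1 can switch to Wheat (-5 → 3). Not NE.
(Wheat, Corn): Farm 1 can switch to Soy (-2 → 2). Not NE.
(Wheat, Soy): Farm 1 can switch to Soy (-1 → 0). Not NE.
(Wheat, Wheat): Farm 1 gets 3, best alternative -4; Farm 2 gets 3, best alternative 1. No profitable deviation — NE.
(Canola, Corn): Farm 1 can switch to Soy (-5 → 2). Not NE.
(Canola, Soy): Farm 2 can switch to Wheat (-3 → 3). Not NE.
(Canola, Wheat): Farm 1 can switch to Wheat (-4 → 3). Not NE.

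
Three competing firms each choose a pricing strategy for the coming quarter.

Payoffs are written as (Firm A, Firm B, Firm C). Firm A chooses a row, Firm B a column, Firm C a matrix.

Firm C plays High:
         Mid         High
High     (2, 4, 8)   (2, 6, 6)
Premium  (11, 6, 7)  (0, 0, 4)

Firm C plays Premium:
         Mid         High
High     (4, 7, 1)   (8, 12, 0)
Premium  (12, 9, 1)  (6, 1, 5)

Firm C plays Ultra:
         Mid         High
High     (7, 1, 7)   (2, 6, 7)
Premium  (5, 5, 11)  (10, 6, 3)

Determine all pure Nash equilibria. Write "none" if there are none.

none

(High, Mid, High): Firm A can switch to Premium (2 → 11). Not NE.
(High, Mid, Premium): Firm A can switch to Premium (4 → 12). Not NE.
(High, Mid, Ultra): Firm B can switch to High (1 → 6). Not NE.
(High, High, High): Firm C can switch to Ultra (6 → 7). Not NE.
(High, High, Premium): Firm C can switch to High (0 → 6). Not NE.
(High, High, Ultra): Firm A can switch to Premium (2 → 10). Not NE.
(Premium, Mid, High): Firm C can switch to Ultra (7 → 11). Not NE.
(Premium, Mid, Premium): Firm C can switch to High (1 → 7). Not NE.
(Premium, Mid, Ultra): Firm A can switch to High (5 → 7). Not NE.
(Premium, High, High): Firm A can switch to High (0 → 2). Not NE.
(Premium, High, Premium): Firm A can switch to High (6 → 8). Not NE.
(Premium, High, Ultra): Firm C can switch to High (3 → 4). Not NE.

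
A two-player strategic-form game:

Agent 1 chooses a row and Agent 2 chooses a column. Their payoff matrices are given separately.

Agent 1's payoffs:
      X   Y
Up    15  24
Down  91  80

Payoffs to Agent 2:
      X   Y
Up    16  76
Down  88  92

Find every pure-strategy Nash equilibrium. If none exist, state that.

The unique pure-strategy Nash equilibrium is (Down, Y).

(Up, X): Agent 1 can switch to Down (15 → 91). Not NE.
(Up, Y): Agent 1 can switch to Down (24 → 80). Not NE.
(Down, X): Agent 2 can switch to Y (88 → 92). Not NE.
(Down, Y): Agent 1 gets 80, best alternative 24; Agent 2 gets 92, best alternative 88. No profitable deviation — NE.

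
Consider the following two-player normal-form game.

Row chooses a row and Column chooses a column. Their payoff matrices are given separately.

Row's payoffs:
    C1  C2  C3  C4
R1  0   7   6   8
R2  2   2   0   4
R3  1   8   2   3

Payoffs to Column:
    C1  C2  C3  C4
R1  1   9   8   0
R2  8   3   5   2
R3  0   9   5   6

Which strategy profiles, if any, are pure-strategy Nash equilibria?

The pure Nash equilibria are (R2, C1) and (R3, C2).

(R1, C1): Row can switch to R2 (0 → 2). Not NE.
(R1, C2): Row can switch to R3 (7 → 8). Not NE.
(R1, C3): Column can switch to C2 (8 → 9). Not NE.
(R1, C4): Column can switch to C1 (0 → 1). Not NE.
(R2, C1): Row gets 2, best alternative 1; Column gets 8, best alternative 5. No profitable deviation — NE.
(R2, C2): Row can switch to R1 (2 → 7). Not NE.
(R2, C3): Row can switch to R1 (0 → 6). Not NE.
(R3, C2): Row gets 8, best alternative 7; Column gets 9, best alternative 6. No profitable deviation — NE.
(The remaining 4 profiles each have a profitable deviation by the same check.)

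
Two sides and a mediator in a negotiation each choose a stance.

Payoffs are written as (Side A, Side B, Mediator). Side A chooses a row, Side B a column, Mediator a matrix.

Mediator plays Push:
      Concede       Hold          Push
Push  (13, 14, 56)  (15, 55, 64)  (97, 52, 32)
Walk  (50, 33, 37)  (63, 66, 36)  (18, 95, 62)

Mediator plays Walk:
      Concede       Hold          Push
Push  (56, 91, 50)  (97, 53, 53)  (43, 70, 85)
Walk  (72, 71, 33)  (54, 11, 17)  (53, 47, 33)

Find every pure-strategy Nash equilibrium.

(Push, Concede, Push): Side A can switch to Walk (13 → 50). Not NE.
(Push, Concede, Walk): Side A can switch to Walk (56 → 72). Not NE.
(Push, Hold, Push): Side A can switch to Walk (15 → 63). Not NE.
(Push, Hold, Walk): Side B can switch to Concede (53 → 91). Not NE.
(Push, Push, Push): Side B can switch to Hold (52 → 55). Not NE.
(Push, Push, Walk): Side A can switch to Walk (43 → 53). Not NE.
(Walk, Concede, Push): Side B can switch to Hold (33 → 66). Not NE.
(Walk, Concede, Walk): Mediator can switch to Push (33 → 37). Not NE.
(Walk, Hold, Push): Side B can switch to Push (66 → 95). Not NE.
(Walk, Hold, Walk): Side A can switch to Push (54 → 97). Not NE.
(The remaining 2 profiles each have a profitable deviation by the same check.)

No pure-strategy Nash equilibrium.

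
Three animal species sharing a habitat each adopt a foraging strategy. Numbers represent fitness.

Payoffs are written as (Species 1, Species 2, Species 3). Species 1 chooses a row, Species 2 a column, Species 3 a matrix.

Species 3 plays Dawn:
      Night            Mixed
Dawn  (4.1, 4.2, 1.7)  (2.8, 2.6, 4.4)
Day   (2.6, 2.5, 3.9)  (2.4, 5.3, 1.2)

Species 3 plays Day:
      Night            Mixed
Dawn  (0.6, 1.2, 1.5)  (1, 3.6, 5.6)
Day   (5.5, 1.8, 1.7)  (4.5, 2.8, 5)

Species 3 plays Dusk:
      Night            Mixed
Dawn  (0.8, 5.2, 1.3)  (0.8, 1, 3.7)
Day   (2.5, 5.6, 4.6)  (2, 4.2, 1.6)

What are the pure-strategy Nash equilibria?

Pure-strategy Nash equilibria: (Dawn, Night, Dawn) and (Day, Night, Dusk) and (Day, Mixed, Day)

(Dawn, Night, Dawn): Species 1 gets 4.1, best alternative 2.6; Species 2 gets 4.2, best alternative 2.6; Species 3 gets 1.7, best alternative 1.5. No profitable deviation — NE.
(Dawn, Night, Day): Species 1 can switch to Day (0.6 → 5.5). Not NE.
(Dawn, Night, Dusk): Species 1 can switch to Day (0.8 → 2.5). Not NE.
(Dawn, Mixed, Dawn): Species 2 can switch to Night (2.6 → 4.2). Not NE.
(Dawn, Mixed, Day): Species 1 can switch to Day (1 → 4.5). Not NE.
(Dawn, Mixed, Dusk): Species 1 can switch to Day (0.8 → 2). Not NE.
(Day, Night, Dawn): Species 1 can switch to Dawn (2.6 → 4.1). Not NE.
(Day, Night, Day): Species 2 can switch to Mixed (1.8 → 2.8). Not NE.
(Day, Night, Dusk): Species 1 gets 2.5, best alternative 0.8; Species 2 gets 5.6, best alternative 4.2; Species 3 gets 4.6, best alternative 3.9. No profitable deviation — NE.
(Day, Mixed, Dawn): Species 1 can switch to Dawn (2.4 → 2.8). Not NE.
(Day, Mixed, Day): Species 1 gets 4.5, best alternative 1; Species 2 gets 2.8, best alternative 1.8; Species 3 gets 5, best alternative 1.6. No profitable deviation — NE.
(Day, Mixed, Dusk): Species 2 can switch to Night (4.2 → 5.6). Not NE.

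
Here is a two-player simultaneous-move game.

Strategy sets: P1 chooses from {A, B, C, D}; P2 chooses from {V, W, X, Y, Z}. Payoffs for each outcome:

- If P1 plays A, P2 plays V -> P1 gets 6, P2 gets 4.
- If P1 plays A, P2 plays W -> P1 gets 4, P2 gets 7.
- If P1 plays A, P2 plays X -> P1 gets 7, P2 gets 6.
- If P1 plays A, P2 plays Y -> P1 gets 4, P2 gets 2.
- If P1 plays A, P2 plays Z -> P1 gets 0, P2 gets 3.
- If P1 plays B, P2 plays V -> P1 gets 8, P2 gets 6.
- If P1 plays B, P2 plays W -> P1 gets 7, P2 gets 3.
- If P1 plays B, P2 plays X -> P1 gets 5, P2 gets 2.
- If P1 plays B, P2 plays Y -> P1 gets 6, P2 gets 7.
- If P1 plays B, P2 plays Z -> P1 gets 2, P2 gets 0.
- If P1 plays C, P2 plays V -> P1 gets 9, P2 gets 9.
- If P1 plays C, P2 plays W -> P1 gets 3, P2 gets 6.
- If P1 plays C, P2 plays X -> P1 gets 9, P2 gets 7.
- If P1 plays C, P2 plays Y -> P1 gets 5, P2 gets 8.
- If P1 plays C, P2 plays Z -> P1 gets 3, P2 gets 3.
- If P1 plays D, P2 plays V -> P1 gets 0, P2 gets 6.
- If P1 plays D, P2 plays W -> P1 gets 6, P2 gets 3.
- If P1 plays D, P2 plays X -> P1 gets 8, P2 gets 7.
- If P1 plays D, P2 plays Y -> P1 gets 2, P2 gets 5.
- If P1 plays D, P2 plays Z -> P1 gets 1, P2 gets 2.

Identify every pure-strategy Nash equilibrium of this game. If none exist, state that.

(A, V): P1 can switch to B (6 → 8). Not NE.
(A, W): P1 can switch to B (4 → 7). Not NE.
(A, X): P1 can switch to C (7 → 9). Not NE.
(A, Y): P1 can switch to B (4 → 6). Not NE.
(A, Z): P1 can switch to B (0 → 2). Not NE.
(B, V): P1 can switch to C (8 → 9). Not NE.
(B, W): P2 can switch to V (3 → 6). Not NE.
(B, X): P1 can switch to A (5 → 7). Not NE.
(B, Y): P1 gets 6, best alternative 5; P2 gets 7, best alternative 6. No profitable deviation — NE.
(C, V): P1 gets 9, best alternative 8; P2 gets 9, best alternative 8. No profitable deviation — NE.
(The remaining 10 profiles each have a profitable deviation by the same check.)

(B, Y); (C, V)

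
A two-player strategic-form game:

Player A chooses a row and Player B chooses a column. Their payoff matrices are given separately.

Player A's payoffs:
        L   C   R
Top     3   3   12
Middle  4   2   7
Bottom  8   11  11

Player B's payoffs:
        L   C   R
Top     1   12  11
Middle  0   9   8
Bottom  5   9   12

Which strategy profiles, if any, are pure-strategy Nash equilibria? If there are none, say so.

No pure-strategy Nash equilibrium.

Player A against L: payoffs 3, 4, 8 → best response Bottom.
Player A against C: payoffs 3, 2, 11 → best response Bottom.
Player A against R: payoffs 12, 7, 11 → best response Top.
Player B against Top: payoffs 1, 12, 11 → best response C.
Player B against Middle: payoffs 0, 9, 8 → best response C.
Player B against Bottom: payoffs 5, 9, 12 → best response R.
No profile is a mutual best response for all players.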